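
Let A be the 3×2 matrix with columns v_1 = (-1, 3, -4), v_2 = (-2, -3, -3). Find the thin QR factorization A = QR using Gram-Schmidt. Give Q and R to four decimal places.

v_1 = (-1, 3, -4); ‖v_1‖ = 5.0990, so e_1 = (-0.1961, 0.5883, -0.7845).
e_1·v_2 = (-0.1961)·(-2) + 0.5883·(-3) + (-0.7845)·(-3) = 0.9806.
u_2 = v_2 − 0.9806·e_1 = (-1.8077, -3.5769, -2.2308).
‖u_2‖ = 4.5868, so e_2 = (-0.3941, -0.7798, -0.4863).

Q = [[-0.1961, -0.3941], [0.5883, -0.7798], [-0.7845, -0.4863]], R = [[5.0990, 0.9806], [0.0000, 4.5868]]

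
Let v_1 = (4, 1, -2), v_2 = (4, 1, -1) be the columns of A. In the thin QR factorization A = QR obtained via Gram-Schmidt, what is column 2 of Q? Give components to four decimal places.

e_2 = (0.4234, 0.1059, 0.8997)

e_1 = v_1/‖v_1‖ = (4, 1, -2)/4.5826 = (0.8729, 0.2182, -0.4364).
r_{12} = e_1·v_2 = 4.1461.
u_2 = v_2 − 4.1461·e_1 = (0.3810, 0.0952, 0.8095).
‖u_2‖ = 0.8997, so e_2 = (0.4234, 0.1059, 0.8997).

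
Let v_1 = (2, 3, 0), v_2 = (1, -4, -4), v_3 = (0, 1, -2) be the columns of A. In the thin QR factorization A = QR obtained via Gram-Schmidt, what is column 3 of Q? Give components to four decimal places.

v_1 = (2, 3, 0); ‖v_1‖ = 3.6056, so q_1 = (0.5547, 0.8321, 0.0000).
q_1·v_2 = 0.5547·1 + 0.8321·(-4) + 0.0000·(-4) = -2.7735.
u_2 = v_2 + 2.7735·q_1 = (2.5385, -1.6923, -4.0000).
‖u_2‖ = 5.0307, so q_2 = (0.5046, -0.3364, -0.7951).
q_1·v_3 = 0.5547·0 + 0.8321·1 + 0.0000·(-2) = 0.8321; q_2·v_3 = 0.5046·0 + (-0.3364)·1 + (-0.7951)·(-2) = 1.2538.
u_3 = v_3 − 0.8321·q_1 − 1.2538·q_2 = (-1.0942, 0.7295, -1.0030).
‖u_3‖ = 1.6540, so q_3 = (-0.6616, 0.4411, -0.6064).

q_3 = (-0.6616, 0.4411, -0.6064)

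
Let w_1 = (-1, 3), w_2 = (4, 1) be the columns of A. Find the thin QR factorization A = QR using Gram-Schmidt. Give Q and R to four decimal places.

w_1 = (-1, 3); ‖w_1‖ = 3.1623, so q_1 = (-0.3162, 0.9487).
q_1·w_2 = (-0.3162)·4 + 0.9487·1 = -0.3162.
u_2 = w_2 + 0.3162·q_1 = (3.9000, 1.3000).
‖u_2‖ = 4.1110, so q_2 = (0.9487, 0.3162).

Q = [[-0.3162, 0.9487], [0.9487, 0.3162]], R = [[3.1623, -0.3162], [0.0000, 4.1110]]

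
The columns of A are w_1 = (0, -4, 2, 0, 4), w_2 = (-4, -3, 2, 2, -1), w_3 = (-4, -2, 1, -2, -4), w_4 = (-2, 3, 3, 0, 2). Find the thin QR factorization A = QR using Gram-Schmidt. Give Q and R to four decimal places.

w_1 = (0, -4, 2, 0, 4); ‖w_1‖ = 6.0000, so q_1 = (0.0000, -0.6667, 0.3333, 0.0000, 0.6667).
q_1·w_2 = 0.0000·(-4) + (-0.6667)·(-3) + 0.3333·2 + 0.0000·2 + 0.6667·(-1) = 2.0000.
u_2 = w_2 − 2.0000·q_1 = (-4.0000, -1.6667, 1.3333, 2.0000, -2.3333).
‖u_2‖ = 5.4772, so q_2 = (-0.7303, -0.3043, 0.2434, 0.3651, -0.4260).
q_1·w_3 = 0.0000·(-4) + (-0.6667)·(-2) + 0.3333·1 + 0.0000·(-2) + 0.6667·(-4) = -1.0000; q_2·w_3 = (-0.7303)·(-4) + (-0.3043)·(-2) + 0.2434·1 + 0.3651·(-2) + (-0.4260)·(-4) = 4.7469.
u_3 = w_3 + 1.0000·q_1 − 4.7469·q_2 = (-0.5333, -1.2222, 0.1778, -3.7333, -1.3111).
‖u_3‖ = 4.1793, so q_3 = (-0.1276, -0.2924, 0.0425, -0.8933, -0.3137).
q_1·w_4 = 0.0000·(-2) + (-0.6667)·3 + 0.3333·3 + 0.0000·0 + 0.6667·2 = 0.3333; q_2·w_4 = (-0.7303)·(-2) + (-0.3043)·3 + 0.2434·3 + 0.3651·0 + (-0.4260)·2 = 0.4260; q_3·w_4 = (-0.1276)·(-2) + (-0.2924)·3 + 0.0425·3 + (-0.8933)·0 + (-0.3137)·2 = -1.1219.
u_4 = w_4 − 0.3333·q_1 − 0.4260·q_2 + 1.1219·q_3 = (-1.8321, 3.0237, 2.8329, -1.1578, 1.6073).
‖u_4‖ = 4.9446, so q_4 = (-0.3705, 0.6115, 0.5729, -0.2341, 0.3251).

Q = [[0.0000, -0.7303, -0.1276, -0.3705], [-0.6667, -0.3043, -0.2924, 0.6115], [0.3333, 0.2434, 0.0425, 0.5729], [0.0000, 0.3651, -0.8933, -0.2341], [0.6667, -0.4260, -0.3137, 0.3251]], R = [[6.0000, 2.0000, -1.0000, 0.3333], [0.0000, 5.4772, 4.7469, 0.4260], [0.0000, 0.0000, 4.1793, -1.1219], [0.0000, 0.0000, 0.0000, 4.9446]]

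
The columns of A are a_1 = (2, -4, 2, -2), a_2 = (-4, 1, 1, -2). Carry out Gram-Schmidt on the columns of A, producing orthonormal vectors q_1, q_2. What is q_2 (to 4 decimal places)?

q_1 = a_1/‖a_1‖ = (2, -4, 2, -2)/5.2915 = (0.3780, -0.7559, 0.3780, -0.3780).
r_{12} = q_1·a_2 = -1.1339.
u_2 = a_2 + 1.1339·q_1 = (-3.5714, 0.1429, 1.4286, -2.4286).
‖u_2‖ = 4.5513, so q_2 = (-0.7847, 0.0314, 0.3139, -0.5336).

q_2 = (-0.7847, 0.0314, 0.3139, -0.5336)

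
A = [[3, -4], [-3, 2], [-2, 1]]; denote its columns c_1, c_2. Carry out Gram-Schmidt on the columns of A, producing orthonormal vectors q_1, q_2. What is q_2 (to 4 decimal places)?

q_2 = (-0.7581, -0.4332, -0.4874)

c_1 = (3, -3, -2); ‖c_1‖ = 4.6904, so q_1 = (0.6396, -0.6396, -0.4264).
q_1·c_2 = 0.6396·(-4) + (-0.6396)·2 + (-0.4264)·1 = -4.2640.
u_2 = c_2 + 4.2640·q_1 = (-1.2727, -0.7273, -0.8182).
‖u_2‖ = 1.6787, so q_2 = (-0.7581, -0.4332, -0.4874).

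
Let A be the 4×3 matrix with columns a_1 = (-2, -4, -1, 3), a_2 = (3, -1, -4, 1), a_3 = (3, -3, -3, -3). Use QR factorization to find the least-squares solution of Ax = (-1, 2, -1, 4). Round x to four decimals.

q_1 = a_1/‖a_1‖ = (-2, -4, -1, 3)/5.4772 = (-0.3651, -0.7303, -0.1826, 0.5477).
r_{12} = q_1·a_2 = 0.9129.
u_2 = a_2 − 0.9129·q_1 = (3.3333, -0.3333, -3.8333, 0.5000).
‖u_2‖ = 5.1153, so q_2 = (0.6516, -0.0652, -0.7494, 0.0977).
r_{13} = q_1·a_3 = 0.0000; r_{23} = q_2·a_3 = 4.1053.
u_3 = a_3 + 0.0000·q_1 − 4.1053·q_2 = (0.3248, -2.7325, 0.0764, -3.4013).
‖u_3‖ = 4.3757, so q_3 = (0.0742, -0.6245, 0.0175, -0.7773).
Qᵀb = (1.2780, 0.3584, -4.4499).
Back-substitute: x_3 = -4.4499/4.3757 = -1.0170.
x_2 = (0.3584 − 4.1053·(-1.0170))/5.1153 = 0.8862.
x_1 = (1.2780 − 0.9129·0.8862 + 0.0000·(-1.0170))/5.4772 = 0.0856.

x = (0.0856, 0.8862, -1.0170)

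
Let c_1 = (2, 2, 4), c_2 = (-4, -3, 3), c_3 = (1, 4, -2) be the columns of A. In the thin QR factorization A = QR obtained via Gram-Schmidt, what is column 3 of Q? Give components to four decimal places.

e_3 = (-0.6317, 0.7720, -0.0702)

e_1 = c_1/‖c_1‖ = (2, 2, 4)/4.8990 = (0.4082, 0.4082, 0.8165).
r_{12} = e_1·c_2 = -0.4082.
u_2 = c_2 + 0.4082·e_1 = (-3.8333, -2.8333, 3.3333).
‖u_2‖ = 5.8166, so e_2 = (-0.6590, -0.4871, 0.5731).
r_{13} = e_1·c_3 = 0.4082; r_{23} = e_2·c_3 = -3.7536.
u_3 = c_3 − 0.4082·e_1 + 3.7536·e_2 = (-1.6404, 2.0049, -0.1823).
‖u_3‖ = 2.5969, so e_3 = (-0.6317, 0.7720, -0.0702).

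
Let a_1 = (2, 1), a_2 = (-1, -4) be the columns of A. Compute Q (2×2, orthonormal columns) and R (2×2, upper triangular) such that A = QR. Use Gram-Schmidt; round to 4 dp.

Q = [[0.8944, 0.4472], [0.4472, -0.8944]], R = [[2.2361, -2.6833], [0.0000, 3.1305]]

a_1 = (2, 1); ‖a_1‖ = 2.2361, so e_1 = (0.8944, 0.4472).
e_1·a_2 = 0.8944·(-1) + 0.4472·(-4) = -2.6833.
u_2 = a_2 + 2.6833·e_1 = (1.4000, -2.8000).
‖u_2‖ = 3.1305, so e_2 = (0.4472, -0.8944).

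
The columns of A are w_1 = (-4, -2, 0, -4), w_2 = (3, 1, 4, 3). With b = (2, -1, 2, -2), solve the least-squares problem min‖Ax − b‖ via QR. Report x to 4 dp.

x = (0.4315, 0.5205)

q_1 = w_1/‖w_1‖ = (-4, -2, 0, -4)/6.0000 = (-0.6667, -0.3333, 0.0000, -0.6667).
r_{12} = q_1·w_2 = -4.3333.
u_2 = w_2 + 4.3333·q_1 = (0.1111, -0.4444, 4.0000, 0.1111).
‖u_2‖ = 4.0277, so q_2 = (0.0276, -0.1103, 0.9931, 0.0276).
Qᵀb = (0.3333, 2.0966).
Back-substitute: x_2 = 2.0966/4.0277 = 0.5205.
x_1 = (0.3333 + 4.3333·0.5205)/6.0000 = 0.4315.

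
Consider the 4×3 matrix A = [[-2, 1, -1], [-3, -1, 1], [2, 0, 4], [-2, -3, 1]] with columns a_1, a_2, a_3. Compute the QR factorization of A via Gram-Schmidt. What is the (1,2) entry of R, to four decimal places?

r_{12} = 1.5275

e_1 = a_1/‖a_1‖ = (-2, -3, 2, -2)/4.5826 = (-0.4364, -0.6547, 0.4364, -0.4364).
r_{12} = e_1·a_2 = 1.5275.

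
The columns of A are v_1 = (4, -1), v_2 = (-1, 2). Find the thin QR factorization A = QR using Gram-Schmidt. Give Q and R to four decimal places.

Q = [[0.9701, 0.2425], [-0.2425, 0.9701]], R = [[4.1231, -1.4552], [0.0000, 1.6977]]

v_1 = (4, -1); ‖v_1‖ = 4.1231, so e_1 = (0.9701, -0.2425).
e_1·v_2 = 0.9701·(-1) + (-0.2425)·2 = -1.4552.
u_2 = v_2 + 1.4552·e_1 = (0.4118, 1.6471).
‖u_2‖ = 1.6977, so e_2 = (0.2425, 0.9701).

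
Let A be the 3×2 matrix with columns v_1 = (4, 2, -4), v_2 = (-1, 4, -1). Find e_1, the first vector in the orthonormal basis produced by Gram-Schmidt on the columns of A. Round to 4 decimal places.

e_1 = (0.6667, 0.3333, -0.6667)

e_1 = v_1/‖v_1‖ = (4, 2, -4)/6.0000 = (0.6667, 0.3333, -0.6667).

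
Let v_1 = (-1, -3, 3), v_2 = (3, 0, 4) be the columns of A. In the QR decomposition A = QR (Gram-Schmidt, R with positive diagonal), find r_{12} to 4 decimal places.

e_1 = v_1/‖v_1‖ = (-1, -3, 3)/4.3589 = (-0.2294, -0.6882, 0.6882).
r_{12} = e_1·v_2 = 2.0647.

r_{12} = 2.0647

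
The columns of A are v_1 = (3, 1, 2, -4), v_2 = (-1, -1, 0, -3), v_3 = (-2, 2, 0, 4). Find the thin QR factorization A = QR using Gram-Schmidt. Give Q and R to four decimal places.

v_1 = (3, 1, 2, -4); ‖v_1‖ = 5.4772, so e_1 = (0.5477, 0.1826, 0.3651, -0.7303).
e_1·v_2 = 0.5477·(-1) + 0.1826·(-1) + 0.3651·0 + (-0.7303)·(-3) = 1.4606.
u_2 = v_2 − 1.4606·e_1 = (-1.8000, -1.2667, -0.5333, -1.9333).
‖u_2‖ = 2.9777, so e_2 = (-0.6045, -0.4254, -0.1791, -0.6493).
e_1·v_3 = 0.5477·(-2) + 0.1826·2 + 0.3651·0 + (-0.7303)·4 = -3.6515; e_2·v_3 = (-0.6045)·(-2) + (-0.4254)·2 + (-0.1791)·0 + (-0.6493)·4 = -2.2389.
u_3 = v_3 + 3.6515·e_1 + 2.2389·e_2 = (-1.3534, 1.7143, 0.9323, -0.1203).
‖u_3‖ = 2.3778, so e_3 = (-0.5692, 0.7209, 0.3921, -0.0506).

Q = [[0.5477, -0.6045, -0.5692], [0.1826, -0.4254, 0.7209], [0.3651, -0.1791, 0.3921], [-0.7303, -0.6493, -0.0506]], R = [[5.4772, 1.4606, -3.6515], [0.0000, 2.9777, -2.2389], [0.0000, 0.0000, 2.3778]]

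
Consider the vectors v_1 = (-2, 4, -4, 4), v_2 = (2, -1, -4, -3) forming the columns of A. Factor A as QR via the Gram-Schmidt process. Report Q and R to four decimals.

Q = [[-0.2774, 0.3388], [0.5547, -0.1271], [-0.5547, -0.7905], [0.5547, -0.4941]], R = [[7.2111, -0.5547], [0.0000, 5.4491]]

q_1 = v_1/‖v_1‖ = (-2, 4, -4, 4)/7.2111 = (-0.2774, 0.5547, -0.5547, 0.5547).
r_{12} = q_1·v_2 = -0.5547.
u_2 = v_2 + 0.5547·q_1 = (1.8462, -0.6923, -4.3077, -2.6923).
‖u_2‖ = 5.4491, so q_2 = (0.3388, -0.1271, -0.7905, -0.4941).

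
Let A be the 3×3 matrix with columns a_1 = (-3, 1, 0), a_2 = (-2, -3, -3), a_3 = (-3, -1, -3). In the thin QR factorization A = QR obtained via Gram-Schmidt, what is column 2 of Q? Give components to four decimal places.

e_1 = a_1/‖a_1‖ = (-3, 1, 0)/3.1623 = (-0.9487, 0.3162, 0.0000).
r_{12} = e_1·a_2 = 0.9487.
u_2 = a_2 − 0.9487·e_1 = (-1.1000, -3.3000, -3.0000).
‖u_2‖ = 4.5935, so e_2 = (-0.2395, -0.7184, -0.6531).

e_2 = (-0.2395, -0.7184, -0.6531)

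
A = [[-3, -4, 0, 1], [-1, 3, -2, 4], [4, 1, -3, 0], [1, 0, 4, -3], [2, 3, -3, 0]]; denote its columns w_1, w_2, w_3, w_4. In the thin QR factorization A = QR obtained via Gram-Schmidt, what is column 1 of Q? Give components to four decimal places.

w_1 = (-3, -1, 4, 1, 2); ‖w_1‖ = 5.5678, so q_1 = (-0.5388, -0.1796, 0.7184, 0.1796, 0.3592).

q_1 = (-0.5388, -0.1796, 0.7184, 0.1796, 0.3592)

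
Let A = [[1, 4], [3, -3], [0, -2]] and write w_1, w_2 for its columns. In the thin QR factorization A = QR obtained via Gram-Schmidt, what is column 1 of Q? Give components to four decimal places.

w_1 = (1, 3, 0); ‖w_1‖ = 3.1623, so q_1 = (0.3162, 0.9487, 0.0000).

q_1 = (0.3162, 0.9487, 0.0000)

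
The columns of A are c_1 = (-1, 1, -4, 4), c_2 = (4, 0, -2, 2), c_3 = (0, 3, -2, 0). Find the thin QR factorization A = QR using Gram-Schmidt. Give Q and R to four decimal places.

q_1 = c_1/‖c_1‖ = (-1, 1, -4, 4)/5.8310 = (-0.1715, 0.1715, -0.6860, 0.6860).
r_{12} = q_1·c_2 = 2.0580.
u_2 = c_2 − 2.0580·q_1 = (4.3529, -0.3529, -0.5882, 0.5882).
‖u_2‖ = 4.4458, so q_2 = (0.9791, -0.0794, -0.1323, 0.1323).
r_{13} = q_1·c_3 = 1.8865; r_{23} = q_2·c_3 = 0.0265.
u_3 = c_3 − 1.8865·q_1 − 0.0265·q_2 = (0.2976, 2.6786, -0.7024, -1.2976).
‖u_3‖ = 3.0725, so q_3 = (0.0969, 0.8718, -0.2286, -0.4223).

Q = [[-0.1715, 0.9791, 0.0969], [0.1715, -0.0794, 0.8718], [-0.6860, -0.1323, -0.2286], [0.6860, 0.1323, -0.4223]], R = [[5.8310, 2.0580, 1.8865], [0.0000, 4.4458, 0.0265], [0.0000, 0.0000, 3.0725]]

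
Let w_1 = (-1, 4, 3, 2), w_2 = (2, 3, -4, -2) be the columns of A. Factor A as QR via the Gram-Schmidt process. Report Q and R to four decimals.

Q = [[-0.1826, 0.3192], [0.7303, 0.6739], [0.5477, -0.6029], [0.3651, -0.2837]], R = [[5.4772, -1.0954], [0.0000, 5.6391]]

e_1 = w_1/‖w_1‖ = (-1, 4, 3, 2)/5.4772 = (-0.1826, 0.7303, 0.5477, 0.3651).
r_{12} = e_1·w_2 = -1.0954.
u_2 = w_2 + 1.0954·e_1 = (1.8000, 3.8000, -3.4000, -1.6000).
‖u_2‖ = 5.6391, so e_2 = (0.3192, 0.6739, -0.6029, -0.2837).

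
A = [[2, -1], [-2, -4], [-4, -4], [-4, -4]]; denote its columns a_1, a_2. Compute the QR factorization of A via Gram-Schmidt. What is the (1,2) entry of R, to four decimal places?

q_1 = a_1/‖a_1‖ = (2, -2, -4, -4)/6.3246 = (0.3162, -0.3162, -0.6325, -0.6325).
r_{12} = q_1·a_2 = 6.0083.

r_{12} = 6.0083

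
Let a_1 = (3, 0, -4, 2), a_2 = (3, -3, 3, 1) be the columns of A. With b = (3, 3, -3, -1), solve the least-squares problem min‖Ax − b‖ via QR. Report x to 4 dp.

x = (0.6436, -0.3342)

a_1 = (3, 0, -4, 2); ‖a_1‖ = 5.3852, so q_1 = (0.5571, 0.0000, -0.7428, 0.3714).
q_1·a_2 = 0.5571·3 + 0.0000·(-3) + (-0.7428)·3 + 0.3714·1 = -0.1857.
u_2 = a_2 + 0.1857·q_1 = (3.1034, -3.0000, 2.8621, 1.0690).
‖u_2‖ = 5.2882, so q_2 = (0.5869, -0.5673, 0.5412, 0.2021).
Qᵀb = (3.5282, -1.7671).
Back-substitute: x_2 = -1.7671/5.2882 = -0.3342.
x_1 = (3.5282 + 0.1857·(-0.3342))/5.3852 = 0.6436.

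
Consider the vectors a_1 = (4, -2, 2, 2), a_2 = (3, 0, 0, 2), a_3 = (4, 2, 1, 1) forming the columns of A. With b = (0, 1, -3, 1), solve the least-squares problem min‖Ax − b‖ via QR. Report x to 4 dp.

q_1 = a_1/‖a_1‖ = (4, -2, 2, 2)/5.2915 = (0.7559, -0.3780, 0.3780, 0.3780).
r_{12} = q_1·a_2 = 3.0237.
u_2 = a_2 − 3.0237·q_1 = (0.7143, 1.1429, -1.1429, 0.8571).
‖u_2‖ = 1.9640, so q_2 = (0.3637, 0.5819, -0.5819, 0.4364).
r_{13} = q_1·a_3 = 3.0237; r_{23} = q_2·a_3 = 2.4731.
u_3 = a_3 − 3.0237·q_1 − 2.4731·q_2 = (0.8148, 1.7037, 1.2963, -1.2222).
‖u_3‖ = 2.5963, so q_3 = (0.3138, 0.6562, 0.4993, -0.4708).
Qᵀb = (-1.1339, 2.7641, -1.3124).
Back-substitute: x_3 = -1.3124/2.5963 = -0.5055.
x_2 = (2.7641 − 2.4731·(-0.5055))/1.9640 = 2.0440.
x_1 = (-1.1339 − 3.0237·2.0440 − 3.0237·(-0.5055))/5.2915 = -1.0934.

x = (-1.0934, 2.0440, -0.5055)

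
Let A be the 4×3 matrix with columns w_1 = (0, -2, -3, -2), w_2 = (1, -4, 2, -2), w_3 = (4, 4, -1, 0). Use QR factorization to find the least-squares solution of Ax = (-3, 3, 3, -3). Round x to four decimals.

x = (-0.5556, -0.1111, -0.2222)

w_1 = (0, -2, -3, -2); ‖w_1‖ = 4.1231, so q_1 = (0.0000, -0.4851, -0.7276, -0.4851).
q_1·w_2 = 0.0000·1 + (-0.4851)·(-4) + (-0.7276)·2 + (-0.4851)·(-2) = 1.4552.
u_2 = w_2 − 1.4552·q_1 = (1.0000, -3.2941, 3.0588, -1.2941).
‖u_2‖ = 4.7836, so q_2 = (0.2090, -0.6886, 0.6394, -0.2705).
q_1·w_3 = 0.0000·4 + (-0.4851)·4 + (-0.7276)·(-1) + (-0.4851)·0 = -1.2127; q_2·w_3 = 0.2090·4 + (-0.6886)·4 + 0.6394·(-1) + (-0.2705)·0 = -2.5578.
u_3 = w_3 + 1.2127·q_1 + 2.5578·q_2 = (4.5347, 1.6504, -0.2468, -1.2802).
‖u_3‖ = 4.9987, so q_3 = (0.9072, 0.3302, -0.0494, -0.2561).
Qᵀb = (-2.1828, 0.0369, -1.1108).
Back-substitute: x_3 = -1.1108/4.9987 = -0.2222.
x_2 = (0.0369 + 2.5578·(-0.2222))/4.7836 = -0.1111.
x_1 = (-2.1828 − 1.4552·(-0.1111) + 1.2127·(-0.2222))/4.1231 = -0.5556.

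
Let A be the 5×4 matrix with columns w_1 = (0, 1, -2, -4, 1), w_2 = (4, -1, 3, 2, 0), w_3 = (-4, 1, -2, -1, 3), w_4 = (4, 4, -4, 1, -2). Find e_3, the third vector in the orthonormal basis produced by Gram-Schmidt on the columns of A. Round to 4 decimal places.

e_3 = (-0.1876, 0.0577, 0.1515, 0.1768, 0.9525)

e_1 = w_1/‖w_1‖ = (0, 1, -2, -4, 1)/4.6904 = (0.0000, 0.2132, -0.4264, -0.8528, 0.2132).
r_{12} = e_1·w_2 = -3.1980.
u_2 = w_2 + 3.1980·e_1 = (4.0000, -0.3182, 1.6364, -0.7273, 0.6818).
‖u_2‖ = 4.4467, so e_2 = (0.8996, -0.0716, 0.3680, -0.1636, 0.1533).
r_{13} = e_1·w_3 = 2.5584; r_{23} = e_2·w_3 = -3.7822.
u_3 = w_3 − 2.5584·e_1 + 3.7822·e_2 = (-0.5977, 0.1839, 0.4828, 0.5632, 3.0345).
‖u_3‖ = 3.1858, so e_3 = (-0.1876, 0.0577, 0.1515, 0.1768, 0.9525).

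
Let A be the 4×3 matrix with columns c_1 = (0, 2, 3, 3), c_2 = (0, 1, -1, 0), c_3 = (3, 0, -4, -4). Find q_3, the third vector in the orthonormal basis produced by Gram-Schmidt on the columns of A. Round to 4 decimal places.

c_1 = (0, 2, 3, 3); ‖c_1‖ = 4.6904, so q_1 = (0.0000, 0.4264, 0.6396, 0.6396).
q_1·c_2 = 0.0000·0 + 0.4264·1 + 0.6396·(-1) + 0.6396·0 = -0.2132.
u_2 = c_2 + 0.2132·q_1 = (0.0000, 1.0909, -0.8636, 0.1364).
‖u_2‖ = 1.3981, so q_2 = (0.0000, 0.7803, -0.6177, 0.0975).
q_1·c_3 = 0.0000·3 + 0.4264·0 + 0.6396·(-4) + 0.6396·(-4) = -5.1168; q_2·c_3 = 0.0000·3 + 0.7803·0 + (-0.6177)·(-4) + 0.0975·(-4) = 2.0808.
u_3 = c_3 + 5.1168·q_1 − 2.0808·q_2 = (3.0000, 0.5581, 0.5581, -0.9302).
‖u_3‖ = 3.2386, so q_3 = (0.9263, 0.1723, 0.1723, -0.2872).

q_3 = (0.9263, 0.1723, 0.1723, -0.2872)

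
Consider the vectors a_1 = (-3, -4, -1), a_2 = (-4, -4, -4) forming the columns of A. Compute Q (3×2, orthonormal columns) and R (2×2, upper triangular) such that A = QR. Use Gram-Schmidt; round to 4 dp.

Q = [[-0.5883, -0.1048], [-0.7845, 0.3145], [-0.1961, -0.9435]], R = [[5.0990, 6.2757], [0.0000, 2.9352]]

e_1 = a_1/‖a_1‖ = (-3, -4, -1)/5.0990 = (-0.5883, -0.7845, -0.1961).
r_{12} = e_1·a_2 = 6.2757.
u_2 = a_2 − 6.2757·e_1 = (-0.3077, 0.9231, -2.7692).
‖u_2‖ = 2.9352, so e_2 = (-0.1048, 0.3145, -0.9435).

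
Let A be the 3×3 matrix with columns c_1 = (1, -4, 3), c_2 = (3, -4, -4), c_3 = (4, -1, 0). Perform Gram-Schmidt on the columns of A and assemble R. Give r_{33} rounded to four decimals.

r_{33} = 3.1044

e_1 = c_1/‖c_1‖ = (1, -4, 3)/5.0990 = (0.1961, -0.7845, 0.5883).
r_{12} = e_1·c_2 = 1.3728.
u_2 = c_2 − 1.3728·e_1 = (2.7308, -2.9231, -4.8077).
‖u_2‖ = 6.2542, so e_2 = (0.4366, -0.4674, -0.7687).
r_{13} = e_1·c_3 = 1.5689; r_{23} = e_2·c_3 = 2.2139.
u_3 = c_3 − 1.5689·e_1 − 2.2139·e_2 = (2.7257, 1.2655, 0.7788).
r_{33} = ‖u_3‖ = 3.1044.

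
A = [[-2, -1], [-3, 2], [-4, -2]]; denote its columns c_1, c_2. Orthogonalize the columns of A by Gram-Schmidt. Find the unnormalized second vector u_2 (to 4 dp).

e_1 = c_1/‖c_1‖ = (-2, -3, -4)/5.3852 = (-0.3714, -0.5571, -0.7428).
r_{12} = e_1·c_2 = 0.7428.
u_2 = c_2 − 0.7428·e_1 = (-0.7241, 2.4138, -1.4483).

u_2 = (-0.7241, 2.4138, -1.4483)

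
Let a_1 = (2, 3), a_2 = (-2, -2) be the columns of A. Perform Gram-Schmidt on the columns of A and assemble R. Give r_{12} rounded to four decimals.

a_1 = (2, 3); ‖a_1‖ = 3.6056, so q_1 = (0.5547, 0.8321).
r_{12} = q_1·a_2 = -2.7735.

r_{12} = -2.7735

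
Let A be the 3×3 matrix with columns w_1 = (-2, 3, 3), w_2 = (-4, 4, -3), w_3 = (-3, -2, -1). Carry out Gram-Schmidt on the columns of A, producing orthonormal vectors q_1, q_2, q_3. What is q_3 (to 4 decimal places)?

q_3 = (-0.7514, -0.6441, 0.1431)

q_1 = w_1/‖w_1‖ = (-2, 3, 3)/4.6904 = (-0.4264, 0.6396, 0.6396).
r_{12} = q_1·w_2 = 2.3452.
u_2 = w_2 − 2.3452·q_1 = (-3.0000, 2.5000, -4.5000).
‖u_2‖ = 5.9582, so q_2 = (-0.5035, 0.4196, -0.7553).
r_{13} = q_1·w_3 = -0.6396; r_{23} = q_2·w_3 = 1.4266.
u_3 = w_3 + 0.6396·q_1 − 1.4266·q_2 = (-2.5544, -2.1895, 0.4866).
‖u_3‖ = 3.3994, so q_3 = (-0.7514, -0.6441, 0.1431).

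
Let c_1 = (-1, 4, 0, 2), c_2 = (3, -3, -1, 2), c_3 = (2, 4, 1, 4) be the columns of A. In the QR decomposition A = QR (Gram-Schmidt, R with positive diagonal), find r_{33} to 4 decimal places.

r_{33} = 2.2031

c_1 = (-1, 4, 0, 2); ‖c_1‖ = 4.5826, so q_1 = (-0.2182, 0.8729, 0.0000, 0.4364).
q_1·c_2 = (-0.2182)·3 + 0.8729·(-3) + 0.0000·(-1) + 0.4364·2 = -2.4004.
u_2 = c_2 + 2.4004·q_1 = (2.4762, -0.9048, -1.0000, 3.0476).
‖u_2‖ = 4.1519, so q_2 = (0.5964, -0.2179, -0.2409, 0.7340).
q_1·c_3 = (-0.2182)·2 + 0.8729·4 + 0.0000·1 + 0.4364·4 = 4.8008; q_2·c_3 = 0.5964·2 + (-0.2179)·4 + (-0.2409)·1 + 0.7340·4 = 3.0164.
u_3 = c_3 − 4.8008·q_1 − 3.0164·q_2 = (1.2486, 0.4669, 1.7265, -0.3094).
r_{33} = ‖u_3‖ = 2.2031.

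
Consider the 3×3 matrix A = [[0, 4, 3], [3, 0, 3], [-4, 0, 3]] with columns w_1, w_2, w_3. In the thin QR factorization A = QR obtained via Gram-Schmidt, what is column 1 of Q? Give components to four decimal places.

e_1 = (0.0000, 0.6000, -0.8000)

e_1 = w_1/‖w_1‖ = (0, 3, -4)/5.0000 = (0.0000, 0.6000, -0.8000).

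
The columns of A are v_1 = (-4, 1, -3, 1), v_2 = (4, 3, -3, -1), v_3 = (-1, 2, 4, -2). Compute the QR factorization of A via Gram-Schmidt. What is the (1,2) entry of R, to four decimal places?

r_{12} = -0.9623

e_1 = v_1/‖v_1‖ = (-4, 1, -3, 1)/5.1962 = (-0.7698, 0.1925, -0.5774, 0.1925).
r_{12} = e_1·v_2 = -0.9623.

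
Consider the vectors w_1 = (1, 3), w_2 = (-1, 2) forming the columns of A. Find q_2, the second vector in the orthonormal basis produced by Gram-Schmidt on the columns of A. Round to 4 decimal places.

q_2 = (-0.9487, 0.3162)

w_1 = (1, 3); ‖w_1‖ = 3.1623, so q_1 = (0.3162, 0.9487).
q_1·w_2 = 0.3162·(-1) + 0.9487·2 = 1.5811.
u_2 = w_2 − 1.5811·q_1 = (-1.5000, 0.5000).
‖u_2‖ = 1.5811, so q_2 = (-0.9487, 0.3162).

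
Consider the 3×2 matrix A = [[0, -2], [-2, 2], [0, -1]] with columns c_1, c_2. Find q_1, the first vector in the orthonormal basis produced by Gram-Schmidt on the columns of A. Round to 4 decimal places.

c_1 = (0, -2, 0); ‖c_1‖ = 2.0000, so q_1 = (0.0000, -1.0000, 0.0000).

q_1 = (0.0000, -1.0000, 0.0000)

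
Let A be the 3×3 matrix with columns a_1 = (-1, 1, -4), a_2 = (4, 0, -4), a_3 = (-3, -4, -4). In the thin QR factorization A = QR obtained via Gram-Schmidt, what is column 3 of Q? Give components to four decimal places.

q_3 = (-0.1925, -0.9623, -0.1925)

a_1 = (-1, 1, -4); ‖a_1‖ = 4.2426, so q_1 = (-0.2357, 0.2357, -0.9428).
q_1·a_2 = (-0.2357)·4 + 0.2357·0 + (-0.9428)·(-4) = 2.8284.
u_2 = a_2 − 2.8284·q_1 = (4.6667, -0.6667, -1.3333).
‖u_2‖ = 4.8990, so q_2 = (0.9526, -0.1361, -0.2722).
q_1·a_3 = (-0.2357)·(-3) + 0.2357·(-4) + (-0.9428)·(-4) = 3.5355; q_2·a_3 = 0.9526·(-3) + (-0.1361)·(-4) + (-0.2722)·(-4) = -1.2247.
u_3 = a_3 − 3.5355·q_1 + 1.2247·q_2 = (-1.0000, -5.0000, -1.0000).
‖u_3‖ = 5.1962, so q_3 = (-0.1925, -0.9623, -0.1925).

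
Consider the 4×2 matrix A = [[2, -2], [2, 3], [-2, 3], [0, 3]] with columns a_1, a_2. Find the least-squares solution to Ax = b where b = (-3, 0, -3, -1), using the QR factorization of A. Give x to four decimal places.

q_1 = a_1/‖a_1‖ = (2, 2, -2, 0)/3.4641 = (0.5774, 0.5774, -0.5774, 0.0000).
r_{12} = q_1·a_2 = -1.1547.
u_2 = a_2 + 1.1547·q_1 = (-1.3333, 3.6667, 2.3333, 3.0000).
‖u_2‖ = 5.4467, so q_2 = (-0.2448, 0.6732, 0.4284, 0.5508).
Qᵀb = (0.0000, -1.1016).
Back-substitute: x_2 = -1.1016/5.4467 = -0.2022.
x_1 = (0.0000 + 1.1547·(-0.2022))/3.4641 = -0.0674.

x = (-0.0674, -0.2022)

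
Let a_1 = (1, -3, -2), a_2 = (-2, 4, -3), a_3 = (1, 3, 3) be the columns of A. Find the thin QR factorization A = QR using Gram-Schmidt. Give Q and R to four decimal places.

a_1 = (1, -3, -2); ‖a_1‖ = 3.7417, so q_1 = (0.2673, -0.8018, -0.5345).
q_1·a_2 = 0.2673·(-2) + (-0.8018)·4 + (-0.5345)·(-3) = -2.1381.
u_2 = a_2 + 2.1381·q_1 = (-1.4286, 2.2857, -4.1429).
‖u_2‖ = 4.9425, so q_2 = (-0.2890, 0.4625, -0.8382).
q_1·a_3 = 0.2673·1 + (-0.8018)·3 + (-0.5345)·3 = -3.7417; q_2·a_3 = (-0.2890)·1 + 0.4625·3 + (-0.8382)·3 = -1.4163.
u_3 = a_3 + 3.7417·q_1 + 1.4163·q_2 = (1.5906, 0.6550, -0.1871).
‖u_3‖ = 1.7304, so q_3 = (0.9193, 0.3785, -0.1081).

Q = [[0.2673, -0.2890, 0.9193], [-0.8018, 0.4625, 0.3785], [-0.5345, -0.8382, -0.1081]], R = [[3.7417, -2.1381, -3.7417], [0.0000, 4.9425, -1.4163], [0.0000, 0.0000, 1.7304]]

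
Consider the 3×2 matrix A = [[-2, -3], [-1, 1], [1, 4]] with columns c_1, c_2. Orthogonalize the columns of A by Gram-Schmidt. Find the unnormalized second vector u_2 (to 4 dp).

c_1 = (-2, -1, 1); ‖c_1‖ = 2.4495, so q_1 = (-0.8165, -0.4082, 0.4082).
q_1·c_2 = (-0.8165)·(-3) + (-0.4082)·1 + 0.4082·4 = 3.6742.
u_2 = c_2 − 3.6742·q_1 = (0.0000, 2.5000, 2.5000).

u_2 = (0.0000, 2.5000, 2.5000)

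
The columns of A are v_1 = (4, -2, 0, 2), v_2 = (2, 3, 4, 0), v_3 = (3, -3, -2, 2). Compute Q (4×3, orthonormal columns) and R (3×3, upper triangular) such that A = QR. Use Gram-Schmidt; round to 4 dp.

Q = [[0.8165, 0.3104, 0.2157], [-0.4082, 0.5897, 0.6968], [0.0000, 0.7449, -0.6305], [0.4082, -0.0310, 0.2655]], R = [[4.8990, 0.4082, 4.4907], [0.0000, 5.3697, -2.3900], [0.0000, 0.0000, 0.3484]]

v_1 = (4, -2, 0, 2); ‖v_1‖ = 4.8990, so q_1 = (0.8165, -0.4082, 0.0000, 0.4082).
q_1·v_2 = 0.8165·2 + (-0.4082)·3 + 0.0000·4 + 0.4082·0 = 0.4082.
u_2 = v_2 − 0.4082·q_1 = (1.6667, 3.1667, 4.0000, -0.1667).
‖u_2‖ = 5.3697, so q_2 = (0.3104, 0.5897, 0.7449, -0.0310).
q_1·v_3 = 0.8165·3 + (-0.4082)·(-3) + 0.0000·(-2) + 0.4082·2 = 4.4907; q_2·v_3 = 0.3104·3 + 0.5897·(-3) + 0.7449·(-2) + (-0.0310)·2 = -2.3900.
u_3 = v_3 − 4.4907·q_1 + 2.3900·q_2 = (0.0751, 0.2428, -0.2197, 0.0925).
‖u_3‖ = 0.3484, so q_3 = (0.2157, 0.6968, -0.6305, 0.2655).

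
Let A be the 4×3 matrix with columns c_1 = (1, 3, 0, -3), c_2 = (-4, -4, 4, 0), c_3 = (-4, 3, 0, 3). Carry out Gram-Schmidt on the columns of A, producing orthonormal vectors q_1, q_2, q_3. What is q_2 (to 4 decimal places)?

q_2 = (-0.5374, -0.2508, 0.6807, -0.4299)

c_1 = (1, 3, 0, -3); ‖c_1‖ = 4.3589, so q_1 = (0.2294, 0.6882, 0.0000, -0.6882).
q_1·c_2 = 0.2294·(-4) + 0.6882·(-4) + 0.0000·4 + (-0.6882)·0 = -3.6707.
u_2 = c_2 + 3.6707·q_1 = (-3.1579, -1.4737, 4.0000, -2.5263).
‖u_2‖ = 5.8759, so q_2 = (-0.5374, -0.2508, 0.6807, -0.4299).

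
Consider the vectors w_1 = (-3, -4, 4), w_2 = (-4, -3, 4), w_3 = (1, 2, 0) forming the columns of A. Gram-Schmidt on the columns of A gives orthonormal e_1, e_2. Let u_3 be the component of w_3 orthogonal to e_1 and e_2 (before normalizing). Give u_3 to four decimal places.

u_3 = (0.5926, 0.5926, 1.0370)

w_1 = (-3, -4, 4); ‖w_1‖ = 6.4031, so e_1 = (-0.4685, -0.6247, 0.6247).
e_1·w_2 = (-0.4685)·(-4) + (-0.6247)·(-3) + 0.6247·4 = 6.2470.
u_2 = w_2 − 6.2470·e_1 = (-1.0732, 0.9024, 0.0976).
‖u_2‖ = 1.4056, so e_2 = (-0.7635, 0.6420, 0.0694).
e_1·w_3 = (-0.4685)·1 + (-0.6247)·2 + 0.6247·0 = -1.7179; e_2·w_3 = (-0.7635)·1 + 0.6420·2 + 0.0694·0 = 0.5206.
u_3 = w_3 + 1.7179·e_1 − 0.5206·e_2 = (0.5926, 0.5926, 1.0370).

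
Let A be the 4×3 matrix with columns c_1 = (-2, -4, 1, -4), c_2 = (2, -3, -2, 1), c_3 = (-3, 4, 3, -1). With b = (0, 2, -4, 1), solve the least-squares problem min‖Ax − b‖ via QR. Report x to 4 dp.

x = (-0.4645, -4.4645, -3.3716)

c_1 = (-2, -4, 1, -4); ‖c_1‖ = 6.0828, so e_1 = (-0.3288, -0.6576, 0.1644, -0.6576).
e_1·c_2 = (-0.3288)·2 + (-0.6576)·(-3) + 0.1644·(-2) + (-0.6576)·1 = 0.3288.
u_2 = c_2 − 0.3288·e_1 = (2.1081, -2.7838, -2.0541, 1.2162).
‖u_2‖ = 4.2299, so e_2 = (0.4984, -0.6581, -0.4856, 0.2875).
e_1·c_3 = (-0.3288)·(-3) + (-0.6576)·4 + 0.1644·3 + (-0.6576)·(-1) = -0.4932; e_2·c_3 = 0.4984·(-3) + (-0.6581)·4 + (-0.4856)·3 + 0.2875·(-1) = -5.8720.
u_3 = c_3 + 0.4932·e_1 + 5.8720·e_2 = (-0.2356, -0.1888, 0.2296, 0.3640).
‖u_3‖ = 0.5258, so e_3 = (-0.4482, -0.3591, 0.4367, 0.6924).
Qᵀb = (-2.6304, 0.9137, -1.7727).
Back-substitute: x_3 = -1.7727/0.5258 = -3.3716.
x_2 = (0.9137 + 5.8720·(-3.3716))/4.2299 = -4.4645.
x_1 = (-2.6304 − 0.3288·(-4.4645) + 0.4932·(-3.3716))/6.0828 = -0.4645.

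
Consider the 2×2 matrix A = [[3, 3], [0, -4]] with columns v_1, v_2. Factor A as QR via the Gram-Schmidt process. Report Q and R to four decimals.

q_1 = v_1/‖v_1‖ = (3, 0)/3.0000 = (1.0000, 0.0000).
r_{12} = q_1·v_2 = 3.0000.
u_2 = v_2 − 3.0000·q_1 = (0.0000, -4.0000).
‖u_2‖ = 4.0000, so q_2 = (0.0000, -1.0000).

Q = [[1.0000, 0.0000], [0.0000, -1.0000]], R = [[3.0000, 3.0000], [0.0000, 4.0000]]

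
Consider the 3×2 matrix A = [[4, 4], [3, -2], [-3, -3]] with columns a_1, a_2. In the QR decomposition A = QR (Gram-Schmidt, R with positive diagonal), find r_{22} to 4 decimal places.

a_1 = (4, 3, -3); ‖a_1‖ = 5.8310, so q_1 = (0.6860, 0.5145, -0.5145).
q_1·a_2 = 0.6860·4 + 0.5145·(-2) + (-0.5145)·(-3) = 3.2585.
u_2 = a_2 − 3.2585·q_1 = (1.7647, -3.6765, -1.3235).
r_{22} = ‖u_2‖ = 4.2875.

r_{22} = 4.2875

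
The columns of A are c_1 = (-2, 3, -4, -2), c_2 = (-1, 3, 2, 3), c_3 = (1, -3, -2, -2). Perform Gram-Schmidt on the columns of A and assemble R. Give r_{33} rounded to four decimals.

r_{33} = 0.7276

e_1 = c_1/‖c_1‖ = (-2, 3, -4, -2)/5.7446 = (-0.3482, 0.5222, -0.6963, -0.3482).
r_{12} = e_1·c_2 = -0.5222.
u_2 = c_2 + 0.5222·e_1 = (-1.1818, 3.2727, 1.6364, 2.8182).
‖u_2‖ = 4.7673, so e_2 = (-0.2479, 0.6865, 0.3432, 0.5911).
r_{13} = e_1·c_3 = 0.1741; r_{23} = e_2·c_3 = -4.1762.
u_3 = c_3 − 0.1741·e_1 + 4.1762·e_2 = (0.0253, -0.2240, -0.4453, 0.5293).
r_{33} = ‖u_3‖ = 0.7276.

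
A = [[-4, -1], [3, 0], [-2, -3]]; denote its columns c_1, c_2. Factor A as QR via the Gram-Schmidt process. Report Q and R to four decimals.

e_1 = c_1/‖c_1‖ = (-4, 3, -2)/5.3852 = (-0.7428, 0.5571, -0.3714).
r_{12} = e_1·c_2 = 1.8570.
u_2 = c_2 − 1.8570·e_1 = (0.3793, -1.0345, -2.3103).
‖u_2‖ = 2.5596, so e_2 = (0.1482, -0.4042, -0.9026).

Q = [[-0.7428, 0.1482], [0.5571, -0.4042], [-0.3714, -0.9026]], R = [[5.3852, 1.8570], [0.0000, 2.5596]]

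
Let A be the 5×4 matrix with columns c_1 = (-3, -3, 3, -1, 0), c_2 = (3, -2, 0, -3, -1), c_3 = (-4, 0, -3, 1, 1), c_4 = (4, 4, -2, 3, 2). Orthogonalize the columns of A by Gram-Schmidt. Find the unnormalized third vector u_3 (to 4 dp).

u_3 = (-1.6988, -1.1770, -3.2143, -1.0155, 0.3043)

c_1 = (-3, -3, 3, -1, 0); ‖c_1‖ = 5.2915, so e_1 = (-0.5669, -0.5669, 0.5669, -0.1890, 0.0000).
e_1·c_2 = (-0.5669)·3 + (-0.5669)·(-2) + 0.5669·0 + (-0.1890)·(-3) + 0.0000·(-1) = 0.0000.
u_2 = c_2 + 0.0000·e_1 = (3.0000, -2.0000, 0.0000, -3.0000, -1.0000).
‖u_2‖ = 4.7958, so e_2 = (0.6255, -0.4170, 0.0000, -0.6255, -0.2085).
e_1·c_3 = (-0.5669)·(-4) + (-0.5669)·0 + 0.5669·(-3) + (-0.1890)·1 + 0.0000·1 = 0.3780; e_2·c_3 = 0.6255·(-4) + (-0.4170)·0 + 0.0000·(-3) + (-0.6255)·1 + (-0.2085)·1 = -3.3362.
u_3 = c_3 − 0.3780·e_1 + 3.3362·e_2 = (-1.6988, -1.1770, -3.2143, -1.0155, 0.3043).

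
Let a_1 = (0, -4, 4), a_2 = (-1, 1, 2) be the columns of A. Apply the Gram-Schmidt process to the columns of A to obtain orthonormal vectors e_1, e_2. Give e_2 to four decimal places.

e_2 = (-0.4264, 0.6396, 0.6396)

e_1 = a_1/‖a_1‖ = (0, -4, 4)/5.6569 = (0.0000, -0.7071, 0.7071).
r_{12} = e_1·a_2 = 0.7071.
u_2 = a_2 − 0.7071·e_1 = (-1.0000, 1.5000, 1.5000).
‖u_2‖ = 2.3452, so e_2 = (-0.4264, 0.6396, 0.6396).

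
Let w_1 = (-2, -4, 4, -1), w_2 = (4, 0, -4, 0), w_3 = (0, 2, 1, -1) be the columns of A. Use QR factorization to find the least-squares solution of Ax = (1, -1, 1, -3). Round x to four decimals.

w_1 = (-2, -4, 4, -1); ‖w_1‖ = 6.0828, so e_1 = (-0.3288, -0.6576, 0.6576, -0.1644).
e_1·w_2 = (-0.3288)·4 + (-0.6576)·0 + 0.6576·(-4) + (-0.1644)·0 = -3.9456.
u_2 = w_2 + 3.9456·e_1 = (2.7027, -2.5946, -1.4054, -0.6486).
‖u_2‖ = 4.0537, so e_2 = (0.6667, -0.6401, -0.3467, -0.1600).
e_1·w_3 = (-0.3288)·0 + (-0.6576)·2 + 0.6576·1 + (-0.1644)·(-1) = -0.4932; e_2·w_3 = 0.6667·0 + (-0.6401)·2 + (-0.3467)·1 + (-0.1600)·(-1) = -1.4668.
u_3 = w_3 + 0.4932·e_1 + 1.4668·e_2 = (0.8158, 0.7368, 0.8158, -1.3158).
‖u_3‖ = 1.8988, so e_3 = (0.4296, 0.3881, 0.4296, -0.6930).
Qᵀb = (1.4796, 1.4401, 2.5502).
Back-substitute: x_3 = 2.5502/1.8988 = 1.3431.
x_2 = (1.4401 + 1.4668·1.3431)/4.0537 = 0.8412.
x_1 = (1.4796 + 3.9456·0.8412 + 0.4932·1.3431)/6.0828 = 0.8978.

x = (0.8978, 0.8412, 1.3431)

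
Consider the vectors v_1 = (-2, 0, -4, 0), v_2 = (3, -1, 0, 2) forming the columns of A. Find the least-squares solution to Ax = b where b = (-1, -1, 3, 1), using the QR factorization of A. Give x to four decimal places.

x = (-0.5738, -0.2459)

v_1 = (-2, 0, -4, 0); ‖v_1‖ = 4.4721, so e_1 = (-0.4472, 0.0000, -0.8944, 0.0000).
e_1·v_2 = (-0.4472)·3 + 0.0000·(-1) + (-0.8944)·0 + 0.0000·2 = -1.3416.
u_2 = v_2 + 1.3416·e_1 = (2.4000, -1.0000, -1.2000, 2.0000).
‖u_2‖ = 3.4928, so e_2 = (0.6871, -0.2863, -0.3436, 0.5726).
Qᵀb = (-2.2361, -0.8589).
Back-substitute: x_2 = -0.8589/3.4928 = -0.2459.
x_1 = (-2.2361 + 1.3416·(-0.2459))/4.4721 = -0.5738.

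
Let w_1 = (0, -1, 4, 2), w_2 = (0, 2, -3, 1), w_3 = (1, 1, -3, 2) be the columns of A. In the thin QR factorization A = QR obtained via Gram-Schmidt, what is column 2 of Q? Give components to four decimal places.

w_1 = (0, -1, 4, 2); ‖w_1‖ = 4.5826, so e_1 = (0.0000, -0.2182, 0.8729, 0.4364).
e_1·w_2 = 0.0000·0 + (-0.2182)·2 + 0.8729·(-3) + 0.4364·1 = -2.6186.
u_2 = w_2 + 2.6186·e_1 = (0.0000, 1.4286, -0.7143, 2.1429).
‖u_2‖ = 2.6726, so e_2 = (0.0000, 0.5345, -0.2673, 0.8018).

e_2 = (0.0000, 0.5345, -0.2673, 0.8018)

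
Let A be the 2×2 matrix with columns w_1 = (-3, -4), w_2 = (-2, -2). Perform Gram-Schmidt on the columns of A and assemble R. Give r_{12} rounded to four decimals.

q_1 = w_1/‖w_1‖ = (-3, -4)/5.0000 = (-0.6000, -0.8000).
r_{12} = q_1·w_2 = 2.8000.

r_{12} = 2.8000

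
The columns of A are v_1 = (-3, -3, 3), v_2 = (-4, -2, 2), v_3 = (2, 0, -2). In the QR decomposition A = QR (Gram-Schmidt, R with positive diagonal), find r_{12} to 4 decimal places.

r_{12} = 4.6188

v_1 = (-3, -3, 3); ‖v_1‖ = 5.1962, so e_1 = (-0.5774, -0.5774, 0.5774).
r_{12} = e_1·v_2 = 4.6188.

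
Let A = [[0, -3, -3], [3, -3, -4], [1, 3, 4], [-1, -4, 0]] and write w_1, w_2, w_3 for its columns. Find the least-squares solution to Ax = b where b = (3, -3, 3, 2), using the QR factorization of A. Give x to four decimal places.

w_1 = (0, 3, 1, -1); ‖w_1‖ = 3.3166, so e_1 = (0.0000, 0.9045, 0.3015, -0.3015).
e_1·w_2 = 0.0000·(-3) + 0.9045·(-3) + 0.3015·3 + (-0.3015)·(-4) = -0.6030.
u_2 = w_2 + 0.6030·e_1 = (-3.0000, -2.4545, 3.1818, -4.1818).
‖u_2‖ = 6.5297, so e_2 = (-0.4594, -0.3759, 0.4873, -0.6404).
e_1·w_3 = 0.0000·(-3) + 0.9045·(-4) + 0.3015·4 + (-0.3015)·0 = -2.4121; e_2·w_3 = (-0.4594)·(-3) + (-0.3759)·(-4) + 0.4873·4 + (-0.6404)·0 = 4.8311.
u_3 = w_3 + 2.4121·e_1 − 4.8311·e_2 = (-0.7804, -0.0021, 2.3731, 2.3667).
‖u_3‖ = 3.4413, so e_3 = (-0.2268, -0.0006, 0.6896, 0.6878).
Qᵀb = (-2.4121, -0.0696, 2.7659).
Back-substitute: x_3 = 2.7659/3.4413 = 0.8037.
x_2 = (-0.0696 − 4.8311·0.8037)/6.5297 = -0.6053.
x_1 = (-2.4121 + 0.6030·(-0.6053) + 2.4121·0.8037)/3.3166 = -0.2528.

x = (-0.2528, -0.6053, 0.8037)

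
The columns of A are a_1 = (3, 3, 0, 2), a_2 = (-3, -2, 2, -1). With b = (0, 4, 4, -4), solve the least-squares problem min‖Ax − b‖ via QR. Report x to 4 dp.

x = (1.3084, 1.4579)

q_1 = a_1/‖a_1‖ = (3, 3, 0, 2)/4.6904 = (0.6396, 0.6396, 0.0000, 0.4264).
r_{12} = q_1·a_2 = -3.6244.
u_2 = a_2 + 3.6244·q_1 = (-0.6818, 0.3182, 2.0000, 0.5455).
‖u_2‖ = 2.2054, so q_2 = (-0.3092, 0.1443, 0.9069, 0.2473).
Qᵀb = (0.8528, 3.2153).
Back-substitute: x_2 = 3.2153/2.2054 = 1.4579.
x_1 = (0.8528 + 3.6244·1.4579)/4.6904 = 1.3084.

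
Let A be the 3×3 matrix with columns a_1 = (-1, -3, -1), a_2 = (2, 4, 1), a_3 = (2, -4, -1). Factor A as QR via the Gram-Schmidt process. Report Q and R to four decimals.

Q = [[-0.3015, 0.8616, 0.4082], [-0.9045, -0.1231, -0.4082], [-0.3015, -0.4924, 0.8165]], R = [[3.3166, -4.5227, 3.3166], [0.0000, 0.7385, 2.7080], [0.0000, 0.0000, 1.6330]]

q_1 = a_1/‖a_1‖ = (-1, -3, -1)/3.3166 = (-0.3015, -0.9045, -0.3015).
r_{12} = q_1·a_2 = -4.5227.
u_2 = a_2 + 4.5227·q_1 = (0.6364, -0.0909, -0.3636).
‖u_2‖ = 0.7385, so q_2 = (0.8616, -0.1231, -0.4924).
r_{13} = q_1·a_3 = 3.3166; r_{23} = q_2·a_3 = 2.7080.
u_3 = a_3 − 3.3166·q_1 − 2.7080·q_2 = (0.6667, -0.6667, 1.3333).
‖u_3‖ = 1.6330, so q_3 = (0.4082, -0.4082, 0.8165).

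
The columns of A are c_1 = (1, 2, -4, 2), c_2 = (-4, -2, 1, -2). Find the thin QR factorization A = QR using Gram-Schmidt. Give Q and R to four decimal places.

Q = [[0.2000, -0.8746], [0.4000, -0.1874], [-0.8000, -0.4061], [0.4000, -0.1874]], R = [[5.0000, -3.2000], [0.0000, 3.8419]]

c_1 = (1, 2, -4, 2); ‖c_1‖ = 5.0000, so q_1 = (0.2000, 0.4000, -0.8000, 0.4000).
q_1·c_2 = 0.2000·(-4) + 0.4000·(-2) + (-0.8000)·1 + 0.4000·(-2) = -3.2000.
u_2 = c_2 + 3.2000·q_1 = (-3.3600, -0.7200, -1.5600, -0.7200).
‖u_2‖ = 3.8419, so q_2 = (-0.8746, -0.1874, -0.4061, -0.1874).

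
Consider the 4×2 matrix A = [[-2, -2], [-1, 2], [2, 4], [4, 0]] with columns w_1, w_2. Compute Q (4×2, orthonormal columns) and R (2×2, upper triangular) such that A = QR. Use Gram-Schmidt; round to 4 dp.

w_1 = (-2, -1, 2, 4); ‖w_1‖ = 5.0000, so e_1 = (-0.4000, -0.2000, 0.4000, 0.8000).
e_1·w_2 = (-0.4000)·(-2) + (-0.2000)·2 + 0.4000·4 + 0.8000·0 = 2.0000.
u_2 = w_2 − 2.0000·e_1 = (-1.2000, 2.4000, 3.2000, -1.6000).
‖u_2‖ = 4.4721, so e_2 = (-0.2683, 0.5367, 0.7155, -0.3578).

Q = [[-0.4000, -0.2683], [-0.2000, 0.5367], [0.4000, 0.7155], [0.8000, -0.3578]], R = [[5.0000, 2.0000], [0.0000, 4.4721]]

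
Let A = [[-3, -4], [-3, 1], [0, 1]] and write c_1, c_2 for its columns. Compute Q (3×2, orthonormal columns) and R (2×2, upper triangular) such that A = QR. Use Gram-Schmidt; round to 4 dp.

c_1 = (-3, -3, 0); ‖c_1‖ = 4.2426, so q_1 = (-0.7071, -0.7071, 0.0000).
q_1·c_2 = (-0.7071)·(-4) + (-0.7071)·1 + 0.0000·1 = 2.1213.
u_2 = c_2 − 2.1213·q_1 = (-2.5000, 2.5000, 1.0000).
‖u_2‖ = 3.6742, so q_2 = (-0.6804, 0.6804, 0.2722).

Q = [[-0.7071, -0.6804], [-0.7071, 0.6804], [0.0000, 0.2722]], R = [[4.2426, 2.1213], [0.0000, 3.6742]]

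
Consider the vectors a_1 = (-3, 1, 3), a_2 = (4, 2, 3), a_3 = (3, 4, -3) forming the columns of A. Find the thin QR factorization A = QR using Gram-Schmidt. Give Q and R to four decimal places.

Q = [[-0.6882, 0.7141, -0.1279], [0.2294, 0.3815, 0.8954], [0.6882, 0.5869, -0.4264]], R = [[4.3589, -0.2294, -3.2118], [0.0000, 5.3803, 1.9076], [0.0000, 0.0000, 4.4772]]

a_1 = (-3, 1, 3); ‖a_1‖ = 4.3589, so q_1 = (-0.6882, 0.2294, 0.6882).
q_1·a_2 = (-0.6882)·4 + 0.2294·2 + 0.6882·3 = -0.2294.
u_2 = a_2 + 0.2294·q_1 = (3.8421, 2.0526, 3.1579).
‖u_2‖ = 5.3803, so q_2 = (0.7141, 0.3815, 0.5869).
q_1·a_3 = (-0.6882)·3 + 0.2294·4 + 0.6882·(-3) = -3.2118; q_2·a_3 = 0.7141·3 + 0.3815·4 + 0.5869·(-3) = 1.9076.
u_3 = a_3 + 3.2118·q_1 − 1.9076·q_2 = (-0.5727, 4.0091, -1.9091).
‖u_3‖ = 4.4772, so q_3 = (-0.1279, 0.8954, -0.4264).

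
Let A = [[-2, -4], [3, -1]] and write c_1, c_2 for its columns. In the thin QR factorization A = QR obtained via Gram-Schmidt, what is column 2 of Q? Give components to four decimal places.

c_1 = (-2, 3); ‖c_1‖ = 3.6056, so e_1 = (-0.5547, 0.8321).
e_1·c_2 = (-0.5547)·(-4) + 0.8321·(-1) = 1.3868.
u_2 = c_2 − 1.3868·e_1 = (-3.2308, -2.1538).
‖u_2‖ = 3.8829, so e_2 = (-0.8321, -0.5547).

e_2 = (-0.8321, -0.5547)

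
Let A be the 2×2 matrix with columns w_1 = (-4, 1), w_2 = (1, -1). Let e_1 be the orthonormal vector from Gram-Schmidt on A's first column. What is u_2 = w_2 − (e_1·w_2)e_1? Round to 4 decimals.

w_1 = (-4, 1); ‖w_1‖ = 4.1231, so e_1 = (-0.9701, 0.2425).
e_1·w_2 = (-0.9701)·1 + 0.2425·(-1) = -1.2127.
u_2 = w_2 + 1.2127·e_1 = (-0.1765, -0.7059).

u_2 = (-0.1765, -0.7059)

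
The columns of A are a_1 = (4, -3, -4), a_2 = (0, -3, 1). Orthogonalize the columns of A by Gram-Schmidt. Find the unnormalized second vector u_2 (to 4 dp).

u_2 = (-0.4878, -2.6341, 1.4878)

a_1 = (4, -3, -4); ‖a_1‖ = 6.4031, so e_1 = (0.6247, -0.4685, -0.6247).
e_1·a_2 = 0.6247·0 + (-0.4685)·(-3) + (-0.6247)·1 = 0.7809.
u_2 = a_2 − 0.7809·e_1 = (-0.4878, -2.6341, 1.4878).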